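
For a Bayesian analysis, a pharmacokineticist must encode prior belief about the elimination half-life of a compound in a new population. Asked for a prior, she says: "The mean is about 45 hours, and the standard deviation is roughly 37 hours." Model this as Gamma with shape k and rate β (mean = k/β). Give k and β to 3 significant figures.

k ≈ 1.48, β ≈ 0.0329

For Gamma(k, rate β): mean = k/β, variance = k/β², so CV = 1/√k.
CV = SD/mean = 37/45 = 0.8222, hence k = 1/CV² = 1.48.
Then β = k/mean = 1.48/45 = 0.0329.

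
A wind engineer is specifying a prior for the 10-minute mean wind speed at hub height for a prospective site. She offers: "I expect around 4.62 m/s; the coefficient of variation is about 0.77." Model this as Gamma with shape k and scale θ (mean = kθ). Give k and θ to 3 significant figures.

k ≈ 1.69, θ ≈ 2.74

For Gamma(k, scale θ): mean = kθ, variance = kθ², so CV = 1/√k.
CV = 0.77, hence k = 1/CV² = 1.69.
Then θ = mean/k = 4.62/1.69 = 2.74.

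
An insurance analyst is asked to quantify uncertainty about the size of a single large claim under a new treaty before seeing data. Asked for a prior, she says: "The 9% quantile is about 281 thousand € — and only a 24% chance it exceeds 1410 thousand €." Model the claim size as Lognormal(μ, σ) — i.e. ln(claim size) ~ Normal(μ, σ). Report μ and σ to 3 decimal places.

μ ≈ 6.695, σ ≈ 0.788

If T ~ Lognormal(μ,σ) then ln T ~ Normal(μ,σ), so the p-quantile of ln T is μ + z_p·σ.
ln(281) = 5.638 and ln(1410) = 7.251; z_{0.09} = -1.341, z_{0.76} = 0.7063.
σ = (7.251 − 5.638)/(0.7063 − (-1.341)) = 0.788.
μ = 5.638 − (-1.341)·0.788 = 6.695.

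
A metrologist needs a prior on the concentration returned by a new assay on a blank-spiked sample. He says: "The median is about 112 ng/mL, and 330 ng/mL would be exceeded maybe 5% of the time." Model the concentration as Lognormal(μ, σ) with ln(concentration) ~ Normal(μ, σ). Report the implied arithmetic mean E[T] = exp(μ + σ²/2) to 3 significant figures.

E[T] ≈ 139 ng/mL

If T ~ Lognormal(μ,σ) then ln T ~ Normal(μ,σ), so the p-quantile of ln T is μ + z_p·σ.
ln(112) = 4.718 and ln(330) = 5.799; z_{0.5} = 0, z_{0.95} = 1.645.
σ = (5.799 − 4.718)/(1.645 − (0)) = 0.657.
μ = 4.718 − (0)·0.657 = 4.718.
E[T] = exp(μ + σ²/2) = exp(4.718 + 0.2158) = 139 ng/mL.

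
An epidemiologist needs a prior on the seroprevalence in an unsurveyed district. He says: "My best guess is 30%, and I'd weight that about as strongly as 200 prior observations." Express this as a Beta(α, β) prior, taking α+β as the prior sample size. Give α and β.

Under the effective-sample-size interpretation, Beta(α, β) has prior mean α/(α+β) and prior sample size α+β.
So α+β = 200 and α/(α+β) = 0.3, giving α = 0.3·200 = 60 and β = 200 − 60 = 140.

α = 60, β = 140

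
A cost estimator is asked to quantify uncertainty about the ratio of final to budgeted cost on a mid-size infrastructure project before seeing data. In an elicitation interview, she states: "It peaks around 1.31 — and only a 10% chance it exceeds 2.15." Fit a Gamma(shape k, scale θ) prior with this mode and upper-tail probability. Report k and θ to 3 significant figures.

Gamma(k,θ) with k>1 has mode (k−1)θ, so θ = 1.31/(k−1).
Need P(X < 2.15) = 0.9 with θ tied to k this way. Start at k = 2, θ = 1.31: P(X<2.15) ≈ 0.488.
Too low — raise k to concentrate. Iterating converges to k ≈ 8.68.
Then θ = 1.31/(8.68−1) ≈ 0.171.

k ≈ 8.68, θ ≈ 0.171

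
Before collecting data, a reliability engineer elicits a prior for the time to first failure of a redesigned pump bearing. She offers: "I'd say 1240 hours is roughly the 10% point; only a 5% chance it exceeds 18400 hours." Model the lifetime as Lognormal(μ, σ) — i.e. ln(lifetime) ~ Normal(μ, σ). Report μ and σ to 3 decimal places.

μ ≈ 8.304, σ ≈ 0.922

If T ~ Lognormal(μ,σ) then ln T ~ Normal(μ,σ), so the p-quantile of ln T is μ + z_p·σ.
ln(1240) = 7.123 and ln(18400) = 9.82; z_{0.1} = -1.282, z_{0.95} = 1.645.
σ = (9.82 − 7.123)/(1.645 − (-1.282)) = 0.922.
μ = 7.123 − (-1.282)·0.922 = 8.304.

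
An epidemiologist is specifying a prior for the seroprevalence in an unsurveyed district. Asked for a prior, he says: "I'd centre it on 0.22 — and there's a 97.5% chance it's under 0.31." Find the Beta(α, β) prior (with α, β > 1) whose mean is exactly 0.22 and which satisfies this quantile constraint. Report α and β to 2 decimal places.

α ≈ 20.07, β ≈ 71.17

With mean 0.22 fixed, write α = 0.22s, β = 0.78s where s = α+β.
Need P(θ < 0.31) = 0.975 under Beta(0.22s, 0.78s). Normal approximation: (q−m)/√(m(1−m)/s) ≈ z_{0.975} = 1.96, so s ≈ 0.22·0.78·(1.96)²/(0.31−0.22)² = 81.4.
At s = 81.4: P(θ<0.31) ≈ 0.968. Adjusting to match 0.975 gives s ≈ 91.24.
So α = 0.22·91.24 ≈ 20.07, β = 0.78·91.24 ≈ 71.17.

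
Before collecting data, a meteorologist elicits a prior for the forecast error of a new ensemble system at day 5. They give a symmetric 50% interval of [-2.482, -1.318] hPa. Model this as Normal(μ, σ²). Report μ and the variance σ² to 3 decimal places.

A symmetric 50% interval runs μ ± z·σ with z = 0.6745.
Half-width = 0.582, so σ = 0.582/0.6745 = 0.8629 and σ² = 0.745.
μ is the interval midpoint, -1.900.

μ = -1.900, σ² = 0.745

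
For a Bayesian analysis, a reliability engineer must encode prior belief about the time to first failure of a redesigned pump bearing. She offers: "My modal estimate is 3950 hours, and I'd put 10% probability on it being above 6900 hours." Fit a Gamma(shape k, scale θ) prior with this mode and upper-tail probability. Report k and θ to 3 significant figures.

Gamma(k,θ) with k>1 has mode (k−1)θ, so θ = 3950/(k−1).
Need P(X < 6900) = 0.9 with θ tied to k this way. Start at k = 2, θ = 3950: P(X<6900) ≈ 0.521.
Too low — raise k to concentrate. Iterating converges to k ≈ 7.1.
Then θ = 3950/(7.1−1) ≈ 647.

k ≈ 7.1, θ ≈ 647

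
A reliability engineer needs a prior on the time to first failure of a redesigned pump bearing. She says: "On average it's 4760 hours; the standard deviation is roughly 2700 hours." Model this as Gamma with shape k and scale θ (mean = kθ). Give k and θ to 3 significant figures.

For Gamma(k, scale θ): mean = kθ, variance = kθ², so CV = 1/√k.
CV = SD/mean = 2700/4760 = 0.5672, hence k = 1/CV² = 3.11.
Then θ = mean/k = 4760/3.11 = 1530.

k ≈ 3.11, θ ≈ 1530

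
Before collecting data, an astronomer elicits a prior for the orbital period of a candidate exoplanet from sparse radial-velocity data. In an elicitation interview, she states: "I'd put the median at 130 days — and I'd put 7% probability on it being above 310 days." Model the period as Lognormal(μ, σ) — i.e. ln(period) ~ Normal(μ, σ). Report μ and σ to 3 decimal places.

μ ≈ 4.868, σ ≈ 0.589

If T ~ Lognormal(μ,σ) then ln T ~ Normal(μ,σ), so the p-quantile of ln T is μ + z_p·σ.
ln(130) = 4.868 and ln(310) = 5.737; z_{0.5} = 0, z_{0.93} = 1.476.
σ = (5.737 − 4.868)/(1.476 − (0)) = 0.589.
μ = 4.868 − (0)·0.589 = 4.868.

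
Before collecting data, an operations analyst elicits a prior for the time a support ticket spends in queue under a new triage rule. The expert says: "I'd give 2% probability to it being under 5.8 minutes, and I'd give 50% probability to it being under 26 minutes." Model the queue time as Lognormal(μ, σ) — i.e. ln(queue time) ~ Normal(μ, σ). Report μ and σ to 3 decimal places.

If T ~ Lognormal(μ,σ) then ln T ~ Normal(μ,σ), so the p-quantile of ln T is μ + z_p·σ.
ln(5.8) = 1.758 and ln(26) = 3.258; z_{0.02} = -2.054, z_{0.5} = 0.
σ = (3.258 − 1.758)/(0 − (-2.054)) = 0.730.
μ = 1.758 − (-2.054)·0.730 = 3.258.

μ ≈ 3.258, σ ≈ 0.730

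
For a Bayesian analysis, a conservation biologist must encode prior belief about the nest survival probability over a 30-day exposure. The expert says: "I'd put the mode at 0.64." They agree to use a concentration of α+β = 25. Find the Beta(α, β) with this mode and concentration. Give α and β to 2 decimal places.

α = 15.72, β = 9.28

For α,β > 1 the Beta mode is (α−1)/(α+β−2). With α+β = 25, the mode is (α−1)/23.
Set (α−1)/23 = 0.64 → α = 1 + 0.64·23 = 15.72.
β = 25 − α = 9.28.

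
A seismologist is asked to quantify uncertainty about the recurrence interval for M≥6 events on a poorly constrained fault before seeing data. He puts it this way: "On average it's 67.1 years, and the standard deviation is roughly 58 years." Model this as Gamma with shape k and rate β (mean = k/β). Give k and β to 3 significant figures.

k ≈ 1.34, β ≈ 0.0199

For Gamma(k, rate β): mean = k/β, variance = k/β², so CV = 1/√k.
CV = SD/mean = 58/67.1 = 0.8644, hence k = 1/CV² = 1.34.
Then β = k/mean = 1.34/67.1 = 0.0199.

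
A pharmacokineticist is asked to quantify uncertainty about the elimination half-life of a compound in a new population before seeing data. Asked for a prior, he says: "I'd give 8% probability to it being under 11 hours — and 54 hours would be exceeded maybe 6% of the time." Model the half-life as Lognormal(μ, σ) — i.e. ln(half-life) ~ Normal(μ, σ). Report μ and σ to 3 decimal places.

If T ~ Lognormal(μ,σ) then ln T ~ Normal(μ,σ), so the p-quantile of ln T is μ + z_p·σ.
ln(11) = 2.398 and ln(54) = 3.989; z_{0.08} = -1.405, z_{0.94} = 1.555.
σ = (3.989 − 2.398)/(1.555 − (-1.405)) = 0.538.
μ = 2.398 − (-1.405)·0.538 = 3.153.

μ ≈ 3.153, σ ≈ 0.538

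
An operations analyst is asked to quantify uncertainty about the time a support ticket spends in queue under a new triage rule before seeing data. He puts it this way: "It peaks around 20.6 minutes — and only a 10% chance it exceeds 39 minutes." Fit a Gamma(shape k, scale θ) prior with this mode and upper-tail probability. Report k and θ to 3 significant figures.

Gamma(k,θ) with k>1 has mode (k−1)θ, so θ = 20.6/(k−1).
Need P(X < 39) = 0.9 with θ tied to k this way. Start at k = 2, θ = 20.6: P(X<39) ≈ 0.564.
Too low — raise k to concentrate. Iterating converges to k ≈ 5.69.
Then θ = 20.6/(5.69−1) ≈ 4.39.

k ≈ 5.69, θ ≈ 4.39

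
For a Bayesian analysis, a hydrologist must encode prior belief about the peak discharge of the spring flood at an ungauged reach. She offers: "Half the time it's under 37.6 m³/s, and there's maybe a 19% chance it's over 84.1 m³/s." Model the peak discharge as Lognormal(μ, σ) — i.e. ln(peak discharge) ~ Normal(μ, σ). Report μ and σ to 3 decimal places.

μ ≈ 3.627, σ ≈ 0.917

If T ~ Lognormal(μ,σ) then ln T ~ Normal(μ,σ), so the p-quantile of ln T is μ + z_p·σ.
ln(37.6) = 3.627 and ln(84.1) = 4.432; z_{0.5} = 0, z_{0.81} = 0.8779.
σ = (4.432 − 3.627)/(0.8779 − (0)) = 0.917.
μ = 3.627 − (0)·0.917 = 3.627.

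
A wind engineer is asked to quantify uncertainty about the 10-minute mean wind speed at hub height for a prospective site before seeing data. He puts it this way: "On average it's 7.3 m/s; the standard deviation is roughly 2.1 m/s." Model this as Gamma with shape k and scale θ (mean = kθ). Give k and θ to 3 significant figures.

For Gamma(k, scale θ): mean = kθ, variance = kθ², so CV = 1/√k.
CV = SD/mean = 2.1/7.3 = 0.2877, hence k = 1/CV² = 12.1.
Then θ = mean/k = 7.3/12.1 = 0.604.

k ≈ 12.1, θ ≈ 0.604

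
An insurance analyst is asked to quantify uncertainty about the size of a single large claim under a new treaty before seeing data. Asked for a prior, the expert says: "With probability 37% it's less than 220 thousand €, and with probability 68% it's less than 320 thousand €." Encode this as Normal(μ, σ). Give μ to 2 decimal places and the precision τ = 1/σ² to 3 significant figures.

μ = 261.50, τ = 6.39e-05

For Normal(μ,σ), the p-quantile is μ + z_p·σ. Here z_{0.37} = -0.3319, z_{0.68} = 0.4677.
So 220 = μ − 0.3319σ and 320 = μ + 0.4677σ.
Subtracting: σ = (320 − 220)/(0.4677 − (-0.3319)) = 125.07.
Then μ = 220 − (-0.3319)·125.07 = 261.50.
Precision τ = 1/σ² = 1/125.1² = 6.39e-05.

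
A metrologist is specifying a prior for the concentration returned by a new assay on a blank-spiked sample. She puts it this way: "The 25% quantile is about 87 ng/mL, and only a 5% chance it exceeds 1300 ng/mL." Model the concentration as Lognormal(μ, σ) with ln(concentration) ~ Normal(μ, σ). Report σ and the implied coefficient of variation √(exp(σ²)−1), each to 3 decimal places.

σ ≈ 1.166, CV ≈ 1.701

If T ~ Lognormal(μ,σ) then ln T ~ Normal(μ,σ), so the p-quantile of ln T is μ + z_p·σ.
ln(87) = 4.466 and ln(1300) = 7.17; z_{0.25} = -0.6745, z_{0.95} = 1.645.
σ = (7.17 − 4.466)/(1.645 − (-0.6745)) = 1.166.
μ = 4.466 − (-0.6745)·1.166 = 5.252.
CV = √(exp(σ²)−1) = √(exp(1.3594)−1) = 1.701.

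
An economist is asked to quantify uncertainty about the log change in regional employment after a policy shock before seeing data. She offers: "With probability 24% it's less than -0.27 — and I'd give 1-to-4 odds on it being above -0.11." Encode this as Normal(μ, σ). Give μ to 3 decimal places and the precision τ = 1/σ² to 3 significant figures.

μ = -0.197, τ = 93.6

The p-quantile of Normal(μ,σ) is μ + z_p·σ, with z_{0.24} = -0.7063 and z_{0.8} = 0.8416.
Eliminate σ: μ = (z₂·x₁ − z₁·x₂)/(z₂ − z₁) = (0.8416·-0.27 − (-0.7063)·-0.11)/1.548 = -0.197.
Then σ = (x₂ − x₁)/(z₂ − z₁) = (-0.11 − -0.27)/1.548 = 0.103.
Precision τ = 1/σ² = 1/0.1034² = 93.6.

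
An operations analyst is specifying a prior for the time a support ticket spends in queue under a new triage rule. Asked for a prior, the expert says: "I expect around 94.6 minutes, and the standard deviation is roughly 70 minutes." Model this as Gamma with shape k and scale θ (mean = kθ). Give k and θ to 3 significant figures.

k ≈ 1.83, θ ≈ 51.8

For Gamma(k, scale θ): mean = kθ, variance = kθ², so CV = 1/√k.
CV = SD/mean = 70/94.6 = 0.74, hence k = 1/CV² = 1.83.
Then θ = mean/k = 94.6/1.83 = 51.8.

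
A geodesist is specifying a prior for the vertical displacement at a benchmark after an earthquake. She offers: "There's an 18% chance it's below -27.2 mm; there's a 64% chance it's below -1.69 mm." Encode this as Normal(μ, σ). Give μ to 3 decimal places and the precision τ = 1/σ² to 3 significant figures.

μ = -8.869, τ = 0.00249

For Normal(μ,σ), the p-quantile is μ + z_p·σ. Here z_{0.18} = -0.9154, z_{0.64} = 0.3585.
So -27.2 = μ − 0.9154σ and -1.69 = μ + 0.3585σ.
Subtracting: σ = (-1.69 − -27.2)/(0.3585 − (-0.9154)) = 20.026.
Then μ = -27.2 − (-0.9154)·20.026 = -8.869.
Precision τ = 1/σ² = 1/20.03² = 0.00249.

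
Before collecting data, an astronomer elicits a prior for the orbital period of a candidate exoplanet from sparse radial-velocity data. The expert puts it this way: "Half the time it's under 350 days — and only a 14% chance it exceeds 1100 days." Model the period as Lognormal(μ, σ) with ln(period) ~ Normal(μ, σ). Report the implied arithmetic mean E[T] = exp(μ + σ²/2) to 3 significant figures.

E[T] ≈ 614 days

If T ~ Lognormal(μ,σ) then ln T ~ Normal(μ,σ), so the p-quantile of ln T is μ + z_p·σ.
ln(350) = 5.858 and ln(1100) = 7.003; z_{0.5} = 0, z_{0.86} = 1.08.
σ = (7.003 − 5.858)/(1.08 − (0)) = 1.060.
μ = 5.858 − (0)·1.060 = 5.858.
E[T] = exp(μ + σ²/2) = exp(5.858 + 0.5618) = 614 days.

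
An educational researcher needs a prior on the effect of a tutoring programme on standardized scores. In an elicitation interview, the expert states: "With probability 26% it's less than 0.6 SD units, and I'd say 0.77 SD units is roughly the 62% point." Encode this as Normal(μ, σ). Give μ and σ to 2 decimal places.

μ = 0.72, σ = 0.18

The p-quantile of Normal(μ,σ) is μ + z_p·σ, with z_{0.26} = -0.6433 and z_{0.62} = 0.3055.
Eliminate σ: μ = (z₂·x₁ − z₁·x₂)/(z₂ − z₁) = (0.3055·0.6 − (-0.6433)·0.77)/0.9488 = 0.72.
Then σ = (x₂ − x₁)/(z₂ − z₁) = (0.77 − 0.6)/0.9488 = 0.18.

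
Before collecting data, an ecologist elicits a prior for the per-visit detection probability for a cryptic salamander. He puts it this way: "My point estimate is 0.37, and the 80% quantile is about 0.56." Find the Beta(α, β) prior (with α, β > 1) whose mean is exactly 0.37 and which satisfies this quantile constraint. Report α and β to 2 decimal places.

α ≈ 1.62, β ≈ 2.76

With mean 0.37 fixed, write α = 0.37s, β = 0.63s where s = α+β.
Need P(θ < 0.56) = 0.8 under Beta(0.37s, 0.63s). Normal approximation: (q−m)/√(m(1−m)/s) ≈ z_{0.8} = 0.842, so s ≈ 0.37·0.63·(0.842)²/(0.56−0.37)² = 4.6.
At s = 4.6: P(θ<0.56) ≈ 0.804. Adjusting to match 0.8 gives s ≈ 4.39.
So α = 0.37·4.39 ≈ 1.62, β = 0.63·4.39 ≈ 2.76.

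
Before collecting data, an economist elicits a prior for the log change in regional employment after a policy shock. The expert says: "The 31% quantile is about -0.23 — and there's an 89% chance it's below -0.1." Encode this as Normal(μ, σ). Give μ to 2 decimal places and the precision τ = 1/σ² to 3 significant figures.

For Normal(μ,σ), the p-quantile is μ + z_p·σ. Here z_{0.31} = -0.4959, z_{0.89} = 1.227.
So -0.23 = μ − 0.4959σ and -0.1 = μ + 1.227σ.
Subtracting: σ = (-0.1 − -0.23)/(1.227 − (-0.4959)) = 0.08.
Then μ = -0.23 − (-0.4959)·0.08 = -0.19.
Precision τ = 1/σ² = 1/0.07548² = 176.

μ = -0.19, τ = 176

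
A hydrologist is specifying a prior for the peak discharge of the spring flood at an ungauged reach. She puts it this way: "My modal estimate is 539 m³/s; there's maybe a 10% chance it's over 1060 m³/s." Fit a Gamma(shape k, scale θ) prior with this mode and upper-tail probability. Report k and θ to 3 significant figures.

k ≈ 5.19, θ ≈ 129

Gamma(k,θ) with k>1 has mode (k−1)θ, so θ = 539/(k−1).
Need P(X < 1060) = 0.9 with θ tied to k this way. Start at k = 2, θ = 539: P(X<1060) ≈ 0.585.
Too low — raise k to concentrate. Iterating converges to k ≈ 5.19.
Then θ = 539/(5.19−1) ≈ 129.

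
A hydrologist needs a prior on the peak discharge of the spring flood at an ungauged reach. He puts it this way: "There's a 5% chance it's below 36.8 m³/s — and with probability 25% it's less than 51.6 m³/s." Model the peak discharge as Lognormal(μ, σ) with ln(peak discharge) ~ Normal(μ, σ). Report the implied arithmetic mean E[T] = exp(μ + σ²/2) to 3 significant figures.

E[T] ≈ 69.3 m³/s

If T ~ Lognormal(μ,σ) then ln T ~ Normal(μ,σ), so the p-quantile of ln T is μ + z_p·σ.
ln(36.8) = 3.605 and ln(51.6) = 3.944; z_{0.05} = -1.645, z_{0.25} = -0.6745.
σ = (3.944 − 3.605)/(-0.6745 − (-1.645)) = 0.348.
μ = 3.605 − (-1.645)·0.348 = 4.178.
E[T] = exp(μ + σ²/2) = exp(4.178 + 0.0607) = 69.3 m³/s.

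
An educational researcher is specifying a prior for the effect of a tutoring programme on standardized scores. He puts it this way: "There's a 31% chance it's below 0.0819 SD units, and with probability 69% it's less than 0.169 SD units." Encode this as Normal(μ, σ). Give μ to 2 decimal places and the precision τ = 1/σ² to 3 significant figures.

For Normal(μ,σ), the p-quantile is μ + z_p·σ. Here z_{0.31} = -0.4959, z_{0.69} = 0.4959.
So 0.0819 = μ − 0.4959σ and 0.169 = μ + 0.4959σ.
Subtracting: σ = (0.169 − 0.0819)/(0.4959 − (-0.4959)) = 0.09.
Then μ = 0.0819 − (-0.4959)·0.09 = 0.13.
Precision τ = 1/σ² = 1/0.08783² = 130.

μ = 0.13, τ = 130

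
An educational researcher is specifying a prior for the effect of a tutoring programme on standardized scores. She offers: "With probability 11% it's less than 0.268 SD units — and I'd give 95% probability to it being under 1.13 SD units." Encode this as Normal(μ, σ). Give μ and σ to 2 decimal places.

μ = 0.64, σ = 0.30

For Normal(μ,σ), the p-quantile is μ + z_p·σ. Here z_{0.11} = -1.227, z_{0.95} = 1.645.
So 0.268 = μ − 1.227σ and 1.13 = μ + 1.645σ.
Subtracting: σ = (1.13 − 0.268)/(1.645 − (-1.227)) = 0.30.
Then μ = 0.268 − (-1.227)·0.30 = 0.64.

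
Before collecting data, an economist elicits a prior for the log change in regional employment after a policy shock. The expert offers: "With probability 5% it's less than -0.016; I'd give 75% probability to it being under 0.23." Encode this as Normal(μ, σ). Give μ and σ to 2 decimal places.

For Normal(μ,σ), the p-quantile is μ + z_p·σ. Here z_{0.05} = -1.645, z_{0.75} = 0.6745.
So -0.016 = μ − 1.645σ and 0.23 = μ + 0.6745σ.
Subtracting: σ = (0.23 − -0.016)/(0.6745 − (-1.645)) = 0.11.
Then μ = -0.016 − (-1.645)·0.11 = 0.16.

μ = 0.16, σ = 0.11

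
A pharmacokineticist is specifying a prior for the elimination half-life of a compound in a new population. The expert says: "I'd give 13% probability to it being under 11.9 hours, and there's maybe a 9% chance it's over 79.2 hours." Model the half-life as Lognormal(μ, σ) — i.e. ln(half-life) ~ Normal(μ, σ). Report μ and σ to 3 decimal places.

μ ≈ 3.342, σ ≈ 0.768

If T ~ Lognormal(μ,σ) then ln T ~ Normal(μ,σ), so the p-quantile of ln T is μ + z_p·σ.
ln(11.9) = 2.477 and ln(79.2) = 4.372; z_{0.13} = -1.126, z_{0.91} = 1.341.
σ = (4.372 − 2.477)/(1.341 − (-1.126)) = 0.768.
μ = 2.477 − (-1.126)·0.768 = 3.342.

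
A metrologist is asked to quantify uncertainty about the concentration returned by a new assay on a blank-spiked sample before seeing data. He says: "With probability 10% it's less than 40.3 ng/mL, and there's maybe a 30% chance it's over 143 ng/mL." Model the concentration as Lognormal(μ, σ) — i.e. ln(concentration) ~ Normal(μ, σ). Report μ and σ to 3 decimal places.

μ ≈ 4.595, σ ≈ 0.701

If T ~ Lognormal(μ,σ) then ln T ~ Normal(μ,σ), so the p-quantile of ln T is μ + z_p·σ.
ln(40.3) = 3.696 and ln(143) = 4.963; z_{0.1} = -1.282, z_{0.7} = 0.5244.
σ = (4.963 − 3.696)/(0.5244 − (-1.282)) = 0.701.
μ = 3.696 − (-1.282)·0.701 = 4.595.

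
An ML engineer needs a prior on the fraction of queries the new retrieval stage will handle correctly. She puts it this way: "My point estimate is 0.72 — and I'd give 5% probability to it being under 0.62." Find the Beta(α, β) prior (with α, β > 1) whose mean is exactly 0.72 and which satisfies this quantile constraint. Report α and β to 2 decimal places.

α ≈ 42.10, β ≈ 16.37

With mean 0.72 fixed, write α = 0.72s, β = 0.28s where s = α+β.
Need P(θ < 0.62) = 0.05 under Beta(0.72s, 0.28s). Normal approximation: (q−m)/√(m(1−m)/s) ≈ z_{0.05} = -1.64, so s ≈ 0.72·0.28·(-1.64)²/(0.62−0.72)² = 54.5.
At s = 54.5: P(θ<0.62) ≈ 0.056. Adjusting to match 0.05 gives s ≈ 58.47.
So α = 0.72·58.47 ≈ 42.10, β = 0.28·58.47 ≈ 16.37.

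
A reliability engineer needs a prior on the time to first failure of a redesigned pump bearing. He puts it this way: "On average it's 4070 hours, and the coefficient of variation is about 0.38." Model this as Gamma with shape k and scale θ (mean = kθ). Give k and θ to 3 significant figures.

For Gamma(k, scale θ): mean = kθ, variance = kθ², so CV = 1/√k.
CV = 0.38, hence k = 1/CV² = 6.93.
Then θ = mean/k = 4070/6.93 = 588.

k ≈ 6.93, θ ≈ 588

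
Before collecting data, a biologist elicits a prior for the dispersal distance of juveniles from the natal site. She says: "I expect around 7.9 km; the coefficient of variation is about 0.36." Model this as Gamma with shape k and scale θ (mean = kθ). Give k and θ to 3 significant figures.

k ≈ 7.72, θ ≈ 1.02

For Gamma(k, scale θ): mean = kθ, variance = kθ², so CV = 1/√k.
CV = 0.36, hence k = 1/CV² = 7.72.
Then θ = mean/k = 7.9/7.72 = 1.02.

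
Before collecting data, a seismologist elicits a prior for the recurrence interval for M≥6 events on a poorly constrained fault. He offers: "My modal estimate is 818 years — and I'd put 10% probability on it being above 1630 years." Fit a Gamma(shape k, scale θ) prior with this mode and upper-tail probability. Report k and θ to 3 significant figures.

k ≈ 5.03, θ ≈ 203

Gamma(k,θ) with k>1 has mode (k−1)θ, so θ = 818/(k−1).
Need P(X < 1630) = 0.9 with θ tied to k this way. Start at k = 2, θ = 818: P(X<1630) ≈ 0.592.
Too low — raise k to concentrate. Iterating converges to k ≈ 5.03.
Then θ = 818/(5.03−1) ≈ 203.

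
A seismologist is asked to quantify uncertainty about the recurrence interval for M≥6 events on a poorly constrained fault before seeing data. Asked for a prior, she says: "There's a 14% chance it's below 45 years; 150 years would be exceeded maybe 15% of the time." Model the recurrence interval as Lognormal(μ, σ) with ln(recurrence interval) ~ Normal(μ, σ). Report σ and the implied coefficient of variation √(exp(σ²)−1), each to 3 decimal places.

If T ~ Lognormal(μ,σ) then ln T ~ Normal(μ,σ), so the p-quantile of ln T is μ + z_p·σ.
ln(45) = 3.807 and ln(150) = 5.011; z_{0.14} = -1.08, z_{0.85} = 1.036.
σ = (5.011 − 3.807)/(1.036 − (-1.08)) = 0.569.
μ = 3.807 − (-1.08)·0.569 = 4.421.
CV = √(exp(σ²)−1) = √(exp(0.3235)−1) = 0.618.

σ ≈ 0.569, CV ≈ 0.618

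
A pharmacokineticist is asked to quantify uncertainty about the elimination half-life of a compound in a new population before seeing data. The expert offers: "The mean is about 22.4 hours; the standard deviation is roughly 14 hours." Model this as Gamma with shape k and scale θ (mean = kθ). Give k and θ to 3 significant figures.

k ≈ 2.56, θ ≈ 8.75

For Gamma(k, scale θ): mean = kθ, variance = kθ², so CV = 1/√k.
CV = SD/mean = 14/22.4 = 0.625, hence k = 1/CV² = 2.56.
Then θ = mean/k = 22.4/2.56 = 8.75.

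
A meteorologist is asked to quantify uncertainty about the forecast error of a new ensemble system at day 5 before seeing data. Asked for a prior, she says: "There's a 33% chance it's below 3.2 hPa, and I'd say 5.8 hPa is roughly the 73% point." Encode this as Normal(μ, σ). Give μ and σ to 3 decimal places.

The p-quantile of Normal(μ,σ) is μ + z_p·σ, with z_{0.33} = -0.4399 and z_{0.73} = 0.6128.
Eliminate σ: μ = (z₂·x₁ − z₁·x₂)/(z₂ − z₁) = (0.6128·3.2 − (-0.4399)·5.8)/1.053 = 4.286.
Then σ = (x₂ − x₁)/(z₂ − z₁) = (5.8 − 3.2)/1.053 = 2.470.

μ = 4.286, σ = 2.470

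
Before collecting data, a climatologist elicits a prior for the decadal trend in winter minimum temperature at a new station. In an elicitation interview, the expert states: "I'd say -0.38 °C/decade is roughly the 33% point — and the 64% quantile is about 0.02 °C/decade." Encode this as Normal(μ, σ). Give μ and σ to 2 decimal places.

The p-quantile of Normal(μ,σ) is μ + z_p·σ, with z_{0.33} = -0.4399 and z_{0.64} = 0.3585.
Eliminate σ: μ = (z₂·x₁ − z₁·x₂)/(z₂ − z₁) = (0.3585·-0.38 − (-0.4399)·0.02)/0.7984 = -0.16.
Then σ = (x₂ − x₁)/(z₂ − z₁) = (0.02 − -0.38)/0.7984 = 0.50.

μ = -0.16, σ = 0.50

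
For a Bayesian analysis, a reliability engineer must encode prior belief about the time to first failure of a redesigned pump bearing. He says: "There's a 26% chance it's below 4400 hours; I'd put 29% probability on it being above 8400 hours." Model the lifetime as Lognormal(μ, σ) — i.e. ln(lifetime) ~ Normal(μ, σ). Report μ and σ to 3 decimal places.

If T ~ Lognormal(μ,σ) then ln T ~ Normal(μ,σ), so the p-quantile of ln T is μ + z_p·σ.
ln(4400) = 8.389 and ln(8400) = 9.036; z_{0.26} = -0.6433, z_{0.71} = 0.5534.
σ = (9.036 − 8.389)/(0.5534 − (-0.6433)) = 0.540.
μ = 8.389 − (-0.6433)·0.540 = 8.737.

μ ≈ 8.737, σ ≈ 0.540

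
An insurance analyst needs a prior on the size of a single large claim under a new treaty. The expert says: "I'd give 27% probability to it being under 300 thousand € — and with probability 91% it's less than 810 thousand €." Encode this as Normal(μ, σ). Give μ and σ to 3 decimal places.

μ = 459.981, σ = 261.061

For Normal(μ,σ), the p-quantile is μ + z_p·σ. Here z_{0.27} = -0.6128, z_{0.91} = 1.341.
So 300 = μ − 0.6128σ and 810 = μ + 1.341σ.
Subtracting: σ = (810 − 300)/(1.341 − (-0.6128)) = 261.061.
Then μ = 300 − (-0.6128)·261.061 = 459.981.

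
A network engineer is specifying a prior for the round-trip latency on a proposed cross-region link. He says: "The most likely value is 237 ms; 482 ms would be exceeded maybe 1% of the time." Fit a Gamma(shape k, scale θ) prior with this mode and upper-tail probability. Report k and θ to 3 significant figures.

Gamma(k,θ) with k>1 has mode (k−1)θ, so θ = 237/(k−1).
Need P(X < 482) = 0.99 with θ tied to k this way. Start at k = 2, θ = 237: P(X<482) ≈ 0.603.
Too low — raise k to concentrate. Iterating converges to k ≈ 10.7.
Then θ = 237/(10.7−1) ≈ 24.4.

k ≈ 10.7, θ ≈ 24.4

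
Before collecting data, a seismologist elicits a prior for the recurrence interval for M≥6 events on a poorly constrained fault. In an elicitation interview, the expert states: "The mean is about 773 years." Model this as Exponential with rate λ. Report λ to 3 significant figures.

Exponential mean = 1/λ, so λ = 1/773.0 = 0.00129.

λ ≈ 0.00129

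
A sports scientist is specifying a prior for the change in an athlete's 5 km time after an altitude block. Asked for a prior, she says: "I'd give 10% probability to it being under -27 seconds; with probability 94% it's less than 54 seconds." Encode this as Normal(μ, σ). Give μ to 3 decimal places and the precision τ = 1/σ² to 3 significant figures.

The p-quantile of Normal(μ,σ) is μ + z_p·σ, with z_{0.1} = -1.282 and z_{0.94} = 1.555.
Eliminate σ: μ = (z₂·x₁ − z₁·x₂)/(z₂ − z₁) = (1.555·-27 − (-1.282)·54)/2.836 = 9.599.
Then σ = (x₂ − x₁)/(z₂ − z₁) = (54 − -27)/2.836 = 28.558.
Precision τ = 1/σ² = 1/28.56² = 0.00123.

μ = 9.599, τ = 0.00123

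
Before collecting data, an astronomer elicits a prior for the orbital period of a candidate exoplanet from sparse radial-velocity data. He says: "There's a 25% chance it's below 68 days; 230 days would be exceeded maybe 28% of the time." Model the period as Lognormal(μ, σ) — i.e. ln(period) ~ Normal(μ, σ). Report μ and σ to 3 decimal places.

μ ≈ 4.873, σ ≈ 0.969

If T ~ Lognormal(μ,σ) then ln T ~ Normal(μ,σ), so the p-quantile of ln T is μ + z_p·σ.
ln(68) = 4.22 and ln(230) = 5.438; z_{0.25} = -0.6745, z_{0.72} = 0.5828.
σ = (5.438 − 4.22)/(0.5828 − (-0.6745)) = 0.969.
μ = 4.22 − (-0.6745)·0.969 = 4.873.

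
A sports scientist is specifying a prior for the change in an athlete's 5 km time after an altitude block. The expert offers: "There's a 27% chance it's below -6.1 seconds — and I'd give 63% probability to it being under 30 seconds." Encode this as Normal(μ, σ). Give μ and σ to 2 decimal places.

For Normal(μ,σ), the p-quantile is μ + z_p·σ. Here z_{0.27} = -0.6128, z_{0.63} = 0.3319.
So -6.1 = μ − 0.6128σ and 30 = μ + 0.3319σ.
Subtracting: σ = (30 − -6.1)/(0.3319 − (-0.6128)) = 38.21.
Then μ = -6.1 − (-0.6128)·38.21 = 17.32.

μ = 17.32, σ = 38.21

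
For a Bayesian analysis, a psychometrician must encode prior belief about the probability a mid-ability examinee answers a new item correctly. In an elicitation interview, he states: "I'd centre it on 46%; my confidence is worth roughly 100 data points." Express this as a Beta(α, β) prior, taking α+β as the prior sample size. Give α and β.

Under the effective-sample-size interpretation, Beta(α, β) has prior mean α/(α+β) and prior sample size α+β.
So α+β = 100 and α/(α+β) = 0.46, giving α = 0.46·100 = 46 and β = 100 − 46 = 54.

α = 46, β = 54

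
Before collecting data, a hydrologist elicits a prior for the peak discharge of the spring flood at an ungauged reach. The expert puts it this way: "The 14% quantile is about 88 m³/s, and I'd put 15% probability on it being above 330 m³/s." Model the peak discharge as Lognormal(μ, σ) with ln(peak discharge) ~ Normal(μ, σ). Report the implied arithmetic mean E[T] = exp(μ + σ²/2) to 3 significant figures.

E[T] ≈ 210 m³/s

If T ~ Lognormal(μ,σ) then ln T ~ Normal(μ,σ), so the p-quantile of ln T is μ + z_p·σ.
ln(88) = 4.477 and ln(330) = 5.799; z_{0.14} = -1.08, z_{0.85} = 1.036.
σ = (5.799 − 4.477)/(1.036 − (-1.08)) = 0.624.
μ = 4.477 − (-1.08)·0.624 = 5.152.
E[T] = exp(μ + σ²/2) = exp(5.152 + 0.1950) = 210 m³/s.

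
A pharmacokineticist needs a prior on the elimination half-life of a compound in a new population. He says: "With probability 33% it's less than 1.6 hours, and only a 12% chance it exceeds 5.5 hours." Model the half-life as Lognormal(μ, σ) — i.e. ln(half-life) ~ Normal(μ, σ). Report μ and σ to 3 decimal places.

If T ~ Lognormal(μ,σ) then ln T ~ Normal(μ,σ), so the p-quantile of ln T is μ + z_p·σ.
ln(1.6) = 0.47 and ln(5.5) = 1.705; z_{0.33} = -0.4399, z_{0.88} = 1.175.
σ = (1.705 − 0.47)/(1.175 − (-0.4399)) = 0.765.
μ = 0.47 − (-0.4399)·0.765 = 0.806.

μ ≈ 0.806, σ ≈ 0.765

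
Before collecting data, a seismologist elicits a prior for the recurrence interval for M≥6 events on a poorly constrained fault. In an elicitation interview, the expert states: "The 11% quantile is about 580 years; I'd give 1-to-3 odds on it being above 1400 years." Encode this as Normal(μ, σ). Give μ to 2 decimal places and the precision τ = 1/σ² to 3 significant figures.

For Normal(μ,σ), the p-quantile is μ + z_p·σ. Here z_{0.11} = -1.227, z_{0.75} = 0.6745.
So 580 = μ − 1.227σ and 1400 = μ + 0.6745σ.
Subtracting: σ = (1400 − 580)/(0.6745 − (-1.227)) = 431.35.
Then μ = 580 − (-1.227)·431.35 = 1109.06.
Precision τ = 1/σ² = 1/431.3² = 5.37e-06.

μ = 1109.06, τ = 5.37e-06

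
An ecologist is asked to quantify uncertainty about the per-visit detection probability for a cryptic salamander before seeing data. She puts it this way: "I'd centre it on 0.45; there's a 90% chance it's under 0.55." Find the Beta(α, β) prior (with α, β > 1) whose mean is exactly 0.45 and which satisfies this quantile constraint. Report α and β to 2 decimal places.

With mean 0.45 fixed, write α = 0.45s, β = 0.55s where s = α+β.
Need P(θ < 0.55) = 0.9 under Beta(0.45s, 0.55s). Normal approximation: (q−m)/√(m(1−m)/s) ≈ z_{0.9} = 1.28, so s ≈ 0.45·0.55·(1.28)²/(0.55−0.45)² = 40.6.
At s = 40.6: P(θ<0.55) ≈ 0.900. Adjusting to match 0.9 gives s ≈ 40.75.
So α = 0.45·40.75 ≈ 18.34, β = 0.55·40.75 ≈ 22.41.

α ≈ 18.34, β ≈ 22.41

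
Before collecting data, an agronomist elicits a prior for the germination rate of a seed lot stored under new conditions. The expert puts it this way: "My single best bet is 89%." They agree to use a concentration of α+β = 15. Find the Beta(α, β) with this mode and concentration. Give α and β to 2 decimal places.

For α,β > 1 the Beta mode is (α−1)/(α+β−2). With α+β = 15, the mode is (α−1)/13.
Set (α−1)/13 = 0.89 → α = 1 + 0.89·13 = 12.57.
β = 15 − α = 2.43.

α = 12.57, β = 2.43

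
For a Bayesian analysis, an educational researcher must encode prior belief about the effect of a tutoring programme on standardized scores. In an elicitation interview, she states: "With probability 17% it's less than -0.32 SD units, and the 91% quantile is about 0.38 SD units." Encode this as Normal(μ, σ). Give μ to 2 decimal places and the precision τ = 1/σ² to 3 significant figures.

μ = -0.03, τ = 10.7

For Normal(μ,σ), the p-quantile is μ + z_p·σ. Here z_{0.17} = -0.9542, z_{0.91} = 1.341.
So -0.32 = μ − 0.9542σ and 0.38 = μ + 1.341σ.
Subtracting: σ = (0.38 − -0.32)/(1.341 − (-0.9542)) = 0.31.
Then μ = -0.32 − (-0.9542)·0.31 = -0.03.
Precision τ = 1/σ² = 1/0.305² = 10.7.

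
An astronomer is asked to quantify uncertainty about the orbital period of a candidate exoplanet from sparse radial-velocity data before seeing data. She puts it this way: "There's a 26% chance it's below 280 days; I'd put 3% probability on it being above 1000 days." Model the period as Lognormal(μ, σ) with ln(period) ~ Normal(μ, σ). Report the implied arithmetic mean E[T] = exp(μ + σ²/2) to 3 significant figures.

E[T] ≈ 440 days

If T ~ Lognormal(μ,σ) then ln T ~ Normal(μ,σ), so the p-quantile of ln T is μ + z_p·σ.
ln(280) = 5.635 and ln(1000) = 6.908; z_{0.26} = -0.6433, z_{0.97} = 1.881.
σ = (6.908 − 5.635)/(1.881 − (-0.6433)) = 0.504.
μ = 5.635 − (-0.6433)·0.504 = 5.959.
E[T] = exp(μ + σ²/2) = exp(5.959 + 0.1272) = 440 days.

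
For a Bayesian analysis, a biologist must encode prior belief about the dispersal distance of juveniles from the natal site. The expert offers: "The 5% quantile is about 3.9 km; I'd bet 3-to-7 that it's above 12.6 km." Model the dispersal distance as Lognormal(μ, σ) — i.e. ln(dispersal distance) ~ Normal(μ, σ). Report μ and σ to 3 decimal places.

μ ≈ 2.250, σ ≈ 0.541

If T ~ Lognormal(μ,σ) then ln T ~ Normal(μ,σ), so the p-quantile of ln T is μ + z_p·σ.
ln(3.9) = 1.361 and ln(12.6) = 2.534; z_{0.05} = -1.645, z_{0.7} = 0.5244.
σ = (2.534 − 1.361)/(0.5244 − (-1.645)) = 0.541.
μ = 1.361 − (-1.645)·0.541 = 2.250.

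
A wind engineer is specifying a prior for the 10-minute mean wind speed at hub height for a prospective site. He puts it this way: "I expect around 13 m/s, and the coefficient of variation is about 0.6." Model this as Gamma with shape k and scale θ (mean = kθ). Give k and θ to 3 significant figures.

k ≈ 2.78, θ ≈ 4.68

For Gamma(k, scale θ): mean = kθ, variance = kθ², so CV = 1/√k.
CV = 0.6, hence k = 1/CV² = 2.78.
Then θ = mean/k = 13/2.78 = 4.68.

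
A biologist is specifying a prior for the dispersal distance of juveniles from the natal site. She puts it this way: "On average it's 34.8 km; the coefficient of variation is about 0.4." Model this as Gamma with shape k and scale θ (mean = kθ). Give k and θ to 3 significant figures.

k ≈ 6.25, θ ≈ 5.57

For Gamma(k, scale θ): mean = kθ, variance = kθ², so CV = 1/√k.
CV = 0.4, hence k = 1/CV² = 6.25.
Then θ = mean/k = 34.8/6.25 = 5.57.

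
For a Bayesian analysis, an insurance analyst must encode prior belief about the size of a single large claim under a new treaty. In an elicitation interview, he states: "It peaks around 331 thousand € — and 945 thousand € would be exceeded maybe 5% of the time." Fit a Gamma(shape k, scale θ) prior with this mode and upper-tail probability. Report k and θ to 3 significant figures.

Gamma(k,θ) with k>1 has mode (k−1)θ, so θ = 331/(k−1).
Need P(X < 945) = 0.95 with θ tied to k this way. Start at k = 2, θ = 331: P(X<945) ≈ 0.778.
Too low — raise k to concentrate. Iterating converges to k ≈ 3.43.
Then θ = 331/(3.43−1) ≈ 136.

k ≈ 3.43, θ ≈ 136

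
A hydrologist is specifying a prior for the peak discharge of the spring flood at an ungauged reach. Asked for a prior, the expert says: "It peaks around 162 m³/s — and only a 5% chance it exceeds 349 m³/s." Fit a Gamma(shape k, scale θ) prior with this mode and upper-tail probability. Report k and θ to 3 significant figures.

k ≈ 5.68, θ ≈ 34.6

Gamma(k,θ) with k>1 has mode (k−1)θ, so θ = 162/(k−1).
Need P(X < 349) = 0.95 with θ tied to k this way. Start at k = 2, θ = 162: P(X<349) ≈ 0.634.
Too low — raise k to concentrate. Iterating converges to k ≈ 5.68.
Then θ = 162/(5.68−1) ≈ 34.6.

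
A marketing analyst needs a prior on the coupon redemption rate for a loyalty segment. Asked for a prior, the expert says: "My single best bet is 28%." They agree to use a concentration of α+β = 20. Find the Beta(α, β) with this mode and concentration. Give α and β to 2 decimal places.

For α,β > 1 the Beta mode is (α−1)/(α+β−2). With α+β = 20, the mode is (α−1)/18.
Set (α−1)/18 = 0.28 → α = 1 + 0.28·18 = 6.04.
β = 20 − α = 13.96.

α = 6.04, β = 13.96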